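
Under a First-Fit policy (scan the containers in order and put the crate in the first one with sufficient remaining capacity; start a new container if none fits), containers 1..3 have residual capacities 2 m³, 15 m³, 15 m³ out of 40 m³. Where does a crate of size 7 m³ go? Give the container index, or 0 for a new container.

Containers with room: container 2 (15 m³), container 3 (15 m³).
The first with room is container 2.

2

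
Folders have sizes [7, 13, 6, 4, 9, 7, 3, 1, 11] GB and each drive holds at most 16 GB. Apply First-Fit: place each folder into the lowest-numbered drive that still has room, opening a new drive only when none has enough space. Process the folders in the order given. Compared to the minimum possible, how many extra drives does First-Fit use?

1

First-Fit: [7,6,3] [13,1] [4,9] [7] [11] → 5 drives.
Total size 61 GB; any packing needs at least ⌈61/16⌉ = 4 drives.
An optimal packing achieves that bound: [13,3] [11,4,1] [9,7] [7,6] → 4 drives.
Excess: 5 − 4 = 1.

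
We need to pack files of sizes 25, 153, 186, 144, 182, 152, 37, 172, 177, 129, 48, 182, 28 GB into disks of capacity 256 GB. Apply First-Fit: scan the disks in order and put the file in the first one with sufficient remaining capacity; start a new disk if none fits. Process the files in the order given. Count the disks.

25 GB → disk 1 (remaining 231 GB)
153 GB → disk 1 (remaining 78 GB)
186 GB → disk 2 (remaining 70 GB)
144 GB → disk 3 (remaining 112 GB)
182 GB → disk 4 (remaining 74 GB)
152 GB → disk 5 (remaining 104 GB)
37 GB → disk 1 (remaining 41 GB)
172 GB → disk 6 (remaining 84 GB)
177 GB → disk 7 (remaining 79 GB)
129 GB → disk 8 (remaining 127 GB)
48 GB → disk 2 (remaining 22 GB)
182 GB → disk 9 (remaining 74 GB)
28 GB → disk 1 (remaining 13 GB)
Final disks: [25,153,37,28] [186,48] [144] [182] [152] [172] [177] [129] [182].

9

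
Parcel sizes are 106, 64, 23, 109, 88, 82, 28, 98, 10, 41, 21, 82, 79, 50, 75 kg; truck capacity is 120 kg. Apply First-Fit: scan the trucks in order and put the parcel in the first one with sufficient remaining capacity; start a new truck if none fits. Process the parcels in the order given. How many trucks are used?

10

truck 1: place 106 kg, 14 kg left
truck 2: place 64 kg, 56 kg left
truck 2: place 23 kg, 33 kg left
truck 3: place 109 kg, 11 kg left
truck 4: place 88 kg, 32 kg left
truck 5: place 82 kg, 38 kg left
truck 2: place 28 kg, 5 kg left
truck 6: place 98 kg, 22 kg left
truck 1: place 10 kg, 4 kg left
truck 7: place 41 kg, 79 kg left
truck 4: place 21 kg, 11 kg left
truck 8: place 82 kg, 38 kg left
truck 7: place 79 kg, 0 kg left
truck 9: place 50 kg, 70 kg left
truck 10: place 75 kg, 45 kg left
Final trucks: [106,10] [64,23,28] [109] [88,21] [82] [98] [41,79] [82] [50] [75].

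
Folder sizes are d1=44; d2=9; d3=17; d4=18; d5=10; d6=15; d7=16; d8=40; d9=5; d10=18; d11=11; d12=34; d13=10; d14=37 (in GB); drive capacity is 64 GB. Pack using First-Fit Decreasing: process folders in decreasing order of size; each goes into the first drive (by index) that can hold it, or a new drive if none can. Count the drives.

Sorted descending: 44, 40, 37, 34, 18, 18, 17, 16, 15, 11, 10, 10, 9, 5.
Put 44 GB in drive 1; 20 GB remain.
Put 40 GB in drive 2; 24 GB remain.
Put 37 GB in drive 3; 27 GB remain.
Put 34 GB in drive 4; 30 GB remain.
Put 18 GB in drive 1; 2 GB remain.
Put 18 GB in drive 2; 6 GB remain.
Put 17 GB in drive 3; 10 GB remain.
Put 16 GB in drive 4; 14 GB remain.
Put 15 GB in drive 5; 49 GB remain.
Put 11 GB in drive 4; 3 GB remain.
Put 10 GB in drive 3; 0 GB remain.
Put 10 GB in drive 5; 39 GB remain.
Put 9 GB in drive 5; 30 GB remain.
Put 5 GB in drive 2; 1 GB remain.

5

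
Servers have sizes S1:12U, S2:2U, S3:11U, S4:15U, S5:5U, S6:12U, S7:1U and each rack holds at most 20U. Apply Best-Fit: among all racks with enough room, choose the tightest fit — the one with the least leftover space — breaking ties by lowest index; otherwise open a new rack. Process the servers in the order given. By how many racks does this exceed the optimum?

0

Best-Fit: [12,2,1] [11] [15,5] [12] → 4 racks.
4 servers exceed 10U (half the capacity), and no two of those can share a rack, so at least 4 racks are needed.
So 4 is already optimal.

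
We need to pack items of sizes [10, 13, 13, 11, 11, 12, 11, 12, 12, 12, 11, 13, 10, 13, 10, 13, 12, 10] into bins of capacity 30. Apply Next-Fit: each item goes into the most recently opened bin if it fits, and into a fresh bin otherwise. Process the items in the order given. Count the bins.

9 bins

bin 1: place 10, 20 left
bin 1: place 13, 7 left
bin 2: place 13, 17 left
bin 2: place 11, 6 left
bin 3: place 11, 19 left
bin 3: place 12, 7 left
bin 4: place 11, 19 left
bin 4: place 12, 7 left
bin 5: place 12, 18 left
bin 5: place 12, 6 left
bin 6: place 11, 19 left
bin 6: place 13, 6 left
bin 7: place 10, 20 left
bin 7: place 13, 7 left
bin 8: place 10, 20 left
bin 8: place 13, 7 left
bin 9: place 12, 18 left
bin 9: place 10, 8 left
Final bins: [10,13] [13,11] [11,12] [11,12] [12,12] [11,13] [10,13] [10,13] [12,10].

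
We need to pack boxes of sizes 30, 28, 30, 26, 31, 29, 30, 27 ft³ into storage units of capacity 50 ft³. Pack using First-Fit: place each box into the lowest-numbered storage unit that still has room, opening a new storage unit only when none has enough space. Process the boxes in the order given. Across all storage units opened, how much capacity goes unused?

169

Put 30 ft³ in storage unit 1; 20 ft³ remain.
Put 28 ft³ in storage unit 2; 22 ft³ remain.
Put 30 ft³ in storage unit 3; 20 ft³ remain.
Put 26 ft³ in storage unit 4; 24 ft³ remain.
Put 31 ft³ in storage unit 5; 19 ft³ remain.
Put 29 ft³ in storage unit 6; 21 ft³ remain.
Put 30 ft³ in storage unit 7; 20 ft³ remain.
Put 27 ft³ in storage unit 8; 23 ft³ remain.
8 storage units × 50 ft³ = 400 ft³; used 231 ft³; unused 169 ft³.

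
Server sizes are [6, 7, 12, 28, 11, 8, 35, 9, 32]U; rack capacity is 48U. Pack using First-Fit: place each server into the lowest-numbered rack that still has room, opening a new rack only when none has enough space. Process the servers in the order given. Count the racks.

4

rack 1: place 6U, 42U left
rack 1: place 7U, 35U left
rack 1: place 12U, 23U left
rack 2: place 28U, 20U left
rack 1: place 11U, 12U left
rack 1: place 8U, 4U left
rack 3: place 35U, 13U left
rack 2: place 9U, 11U left
rack 4: place 32U, 16U left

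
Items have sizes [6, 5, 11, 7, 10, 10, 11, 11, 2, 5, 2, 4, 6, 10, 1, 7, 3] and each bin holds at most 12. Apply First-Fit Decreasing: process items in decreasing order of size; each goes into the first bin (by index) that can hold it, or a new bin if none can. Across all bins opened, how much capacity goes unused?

Sorted descending: 11, 11, 11, 10, 10, 10, 7, 7, 6, 6, 5, 5, 4, 3, 2, 2, 1.
11 → bin 1 (remaining 1)
11 → bin 2 (remaining 1)
11 → bin 3 (remaining 1)
10 → bin 4 (remaining 2)
10 → bin 5 (remaining 2)
10 → bin 6 (remaining 2)
7 → bin 7 (remaining 5)
7 → bin 8 (remaining 5)
6 → bin 9 (remaining 6)
6 → bin 9 (remaining 0)
5 → bin 7 (remaining 0)
5 → bin 8 (remaining 0)
4 → bin 10 (remaining 8)
3 → bin 10 (remaining 5)
2 → bin 4 (remaining 0)
2 → bin 5 (remaining 0)
1 → bin 1 (remaining 0)
10 bins × 12 = 120; used 111; unused 9.

9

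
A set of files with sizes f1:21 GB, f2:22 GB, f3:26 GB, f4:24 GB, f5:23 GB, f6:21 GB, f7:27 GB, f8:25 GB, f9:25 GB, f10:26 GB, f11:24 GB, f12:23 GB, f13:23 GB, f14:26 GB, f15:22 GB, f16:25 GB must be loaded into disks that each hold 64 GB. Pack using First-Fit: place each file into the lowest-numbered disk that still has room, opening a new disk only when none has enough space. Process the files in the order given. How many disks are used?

8

disk 1: place f1 (21 GB), 43 GB left
disk 1: place f2 (22 GB), 21 GB left
disk 2: place f3 (26 GB), 38 GB left
disk 2: place f4 (24 GB), 14 GB left
disk 3: place f5 (23 GB), 41 GB left
disk 1: place f6 (21 GB), 0 GB left
disk 3: place f7 (27 GB), 14 GB left
disk 4: place f8 (25 GB), 39 GB left
disk 4: place f9 (25 GB), 14 GB left
disk 5: place f10 (26 GB), 38 GB left
disk 5: place f11 (24 GB), 14 GB left
disk 6: place f12 (23 GB), 41 GB left
disk 6: place f13 (23 GB), 18 GB left
disk 7: place f14 (26 GB), 38 GB left
disk 7: place f15 (22 GB), 16 GB left
disk 8: place f16 (25 GB), 39 GB left
Final disks: [21,22,21] [26,24] [23,27] [25,25] [26,24] [23,23] [26,22] [25].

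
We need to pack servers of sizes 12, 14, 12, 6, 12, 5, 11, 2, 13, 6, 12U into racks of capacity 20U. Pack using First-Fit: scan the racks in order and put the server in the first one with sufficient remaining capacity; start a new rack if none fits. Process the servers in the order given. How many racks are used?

rack 1: place 12U, 8U left
rack 2: place 14U, 6U left
rack 3: place 12U, 8U left
rack 1: place 6U, 2U left
rack 4: place 12U, 8U left
rack 2: place 5U, 1U left
rack 5: place 11U, 9U left
rack 1: place 2U, 0U left
rack 6: place 13U, 7U left
rack 3: place 6U, 2U left
rack 7: place 12U, 8U left
Final racks: [12,6,2] [14,5] [12,6] [12] [11] [13] [12].

7 racks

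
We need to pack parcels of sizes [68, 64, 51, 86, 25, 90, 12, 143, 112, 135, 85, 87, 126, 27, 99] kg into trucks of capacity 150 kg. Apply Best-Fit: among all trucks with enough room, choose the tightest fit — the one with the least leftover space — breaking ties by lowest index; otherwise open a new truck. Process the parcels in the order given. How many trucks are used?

10

68 kg → truck 1 (remaining 82 kg)
64 kg → truck 1 (remaining 18 kg)
51 kg → truck 2 (remaining 99 kg)
86 kg → truck 2 (remaining 13 kg)
25 kg → truck 3 (remaining 125 kg)
90 kg → truck 3 (remaining 35 kg)
12 kg → truck 2 (remaining 1 kg)
143 kg → truck 4 (remaining 7 kg)
112 kg → truck 5 (remaining 38 kg)
135 kg → truck 6 (remaining 15 kg)
85 kg → truck 7 (remaining 65 kg)
87 kg → truck 8 (remaining 63 kg)
126 kg → truck 9 (remaining 24 kg)
27 kg → truck 3 (remaining 8 kg)
99 kg → truck 10 (remaining 51 kg)
Final trucks: [68,64] [51,86,12] [25,90,27] [143] [112] [135] [85] [87] [126] [99].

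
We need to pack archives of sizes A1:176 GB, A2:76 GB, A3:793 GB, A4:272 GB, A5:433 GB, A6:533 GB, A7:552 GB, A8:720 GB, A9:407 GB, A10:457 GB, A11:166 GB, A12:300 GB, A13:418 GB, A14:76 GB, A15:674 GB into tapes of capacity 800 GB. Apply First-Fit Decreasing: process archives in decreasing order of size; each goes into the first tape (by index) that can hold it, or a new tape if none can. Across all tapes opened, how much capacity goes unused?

Sorted descending: 793, 720, 674, 552, 533, 457, 433, 418, 407, 300, 272, 176, 166, 76, 76.
tape 1: place 793 GB, 7 GB left
tape 2: place 720 GB, 80 GB left
tape 3: place 674 GB, 126 GB left
tape 4: place 552 GB, 248 GB left
tape 5: place 533 GB, 267 GB left
tape 6: place 457 GB, 343 GB left
tape 7: place 433 GB, 367 GB left
tape 8: place 418 GB, 382 GB left
tape 9: place 407 GB, 393 GB left
tape 6: place 300 GB, 43 GB left
tape 7: place 272 GB, 95 GB left
tape 4: place 176 GB, 72 GB left
tape 5: place 166 GB, 101 GB left
tape 2: place 76 GB, 4 GB left
tape 3: place 76 GB, 50 GB left
9 tapes × 800 GB = 7200 GB; used 6053 GB; unused 1147 GB.

1147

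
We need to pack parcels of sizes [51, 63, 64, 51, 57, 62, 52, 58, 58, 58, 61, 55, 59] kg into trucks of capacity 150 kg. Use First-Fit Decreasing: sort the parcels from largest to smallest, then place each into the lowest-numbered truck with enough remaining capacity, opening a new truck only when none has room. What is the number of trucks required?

Sorted descending: 64, 63, 62, 61, 59, 58, 58, 58, 57, 55, 52, 51, 51.
Put 64 kg in truck 1; 86 kg remain.
Put 63 kg in truck 1; 23 kg remain.
Put 62 kg in truck 2; 88 kg remain.
Put 61 kg in truck 2; 27 kg remain.
Put 59 kg in truck 3; 91 kg remain.
Put 58 kg in truck 3; 33 kg remain.
Put 58 kg in truck 4; 92 kg remain.
Put 58 kg in truck 4; 34 kg remain.
Put 57 kg in truck 5; 93 kg remain.
Put 55 kg in truck 5; 38 kg remain.
Put 52 kg in truck 6; 98 kg remain.
Put 51 kg in truck 6; 47 kg remain.
Put 51 kg in truck 7; 99 kg remain.
Final trucks: [64,63] [62,61] [59,58] [58,58] [57,55] [52,51] [51].

7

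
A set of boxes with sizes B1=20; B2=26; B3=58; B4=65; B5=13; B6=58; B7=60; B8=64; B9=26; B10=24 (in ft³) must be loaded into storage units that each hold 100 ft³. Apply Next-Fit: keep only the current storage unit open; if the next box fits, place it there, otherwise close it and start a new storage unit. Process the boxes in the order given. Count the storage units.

storage unit 1: place B1 (20 ft³), 80 ft³ left
storage unit 1: place B2 (26 ft³), 54 ft³ left
storage unit 2: place B3 (58 ft³), 42 ft³ left
storage unit 3: place B4 (65 ft³), 35 ft³ left
storage unit 3: place B5 (13 ft³), 22 ft³ left
storage unit 4: place B6 (58 ft³), 42 ft³ left
storage unit 5: place B7 (60 ft³), 40 ft³ left
storage unit 6: place B8 (64 ft³), 36 ft³ left
storage unit 6: place B9 (26 ft³), 10 ft³ left
storage unit 7: place B10 (24 ft³), 76 ft³ left
Final storage units: [20,26] [58] [65,13] [58] [60] [64,26] [24].

7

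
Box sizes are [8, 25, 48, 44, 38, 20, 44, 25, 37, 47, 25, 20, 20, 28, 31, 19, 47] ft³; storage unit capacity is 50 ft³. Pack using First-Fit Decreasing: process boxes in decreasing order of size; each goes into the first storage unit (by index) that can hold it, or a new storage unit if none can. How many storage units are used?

12 storage units

Sorted descending: 48, 47, 47, 44, 44, 38, 37, 31, 28, 25, 25, 25, 20, 20, 20, 19, 8.
storage unit 1: place 48 ft³, 2 ft³ left
storage unit 2: place 47 ft³, 3 ft³ left
storage unit 3: place 47 ft³, 3 ft³ left
storage unit 4: place 44 ft³, 6 ft³ left
storage unit 5: place 44 ft³, 6 ft³ left
storage unit 6: place 38 ft³, 12 ft³ left
storage unit 7: place 37 ft³, 13 ft³ left
storage unit 8: place 31 ft³, 19 ft³ left
storage unit 9: place 28 ft³, 22 ft³ left
storage unit 10: place 25 ft³, 25 ft³ left
storage unit 10: place 25 ft³, 0 ft³ left
storage unit 11: place 25 ft³, 25 ft³ left
storage unit 9: place 20 ft³, 2 ft³ left
storage unit 11: place 20 ft³, 5 ft³ left
storage unit 12: place 20 ft³, 30 ft³ left
storage unit 8: place 19 ft³, 0 ft³ left
storage unit 6: place 8 ft³, 4 ft³ left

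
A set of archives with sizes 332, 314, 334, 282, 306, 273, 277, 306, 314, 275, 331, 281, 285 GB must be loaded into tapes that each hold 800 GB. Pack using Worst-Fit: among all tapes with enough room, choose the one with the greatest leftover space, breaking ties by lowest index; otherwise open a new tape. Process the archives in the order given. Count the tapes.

332 GB → tape 1 (remaining 468 GB)
314 GB → tape 1 (remaining 154 GB)
334 GB → tape 2 (remaining 466 GB)
282 GB → tape 2 (remaining 184 GB)
306 GB → tape 3 (remaining 494 GB)
273 GB → tape 3 (remaining 221 GB)
277 GB → tape 4 (remaining 523 GB)
306 GB → tape 4 (remaining 217 GB)
314 GB → tape 5 (remaining 486 GB)
275 GB → tape 5 (remaining 211 GB)
331 GB → tape 6 (remaining 469 GB)
281 GB → tape 6 (remaining 188 GB)
285 GB → tape 7 (remaining 515 GB)

7 tapes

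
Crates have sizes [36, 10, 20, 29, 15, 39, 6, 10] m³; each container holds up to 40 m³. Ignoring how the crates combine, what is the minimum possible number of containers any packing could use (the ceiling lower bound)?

Total size = 36 + 10 + 20 + 29 + 15 + 39 + 6 + 10 = 165 m³.
⌈165 / 40⌉ = 5.

5 containers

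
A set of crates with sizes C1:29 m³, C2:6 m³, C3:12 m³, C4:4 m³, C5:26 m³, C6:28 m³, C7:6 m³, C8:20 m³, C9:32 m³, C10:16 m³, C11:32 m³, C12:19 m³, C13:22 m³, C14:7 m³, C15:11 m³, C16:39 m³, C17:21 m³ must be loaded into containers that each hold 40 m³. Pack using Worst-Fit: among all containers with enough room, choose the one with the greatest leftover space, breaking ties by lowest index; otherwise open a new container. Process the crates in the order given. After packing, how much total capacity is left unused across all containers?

110

container 1: place C1 (29 m³), 11 m³ left
container 1: place C2 (6 m³), 5 m³ left
container 2: place C3 (12 m³), 28 m³ left
container 2: place C4 (4 m³), 24 m³ left
container 3: place C5 (26 m³), 14 m³ left
container 4: place C6 (28 m³), 12 m³ left
container 2: place C7 (6 m³), 18 m³ left
container 5: place C8 (20 m³), 20 m³ left
container 6: place C9 (32 m³), 8 m³ left
container 5: place C10 (16 m³), 4 m³ left
container 7: place C11 (32 m³), 8 m³ left
container 8: place C12 (19 m³), 21 m³ left
container 9: place C13 (22 m³), 18 m³ left
container 8: place C14 (7 m³), 14 m³ left
container 2: place C15 (11 m³), 7 m³ left
container 10: place C16 (39 m³), 1 m³ left
container 11: place C17 (21 m³), 19 m³ left
11 containers × 40 m³ = 440 m³; used 330 m³; unused 110 m³.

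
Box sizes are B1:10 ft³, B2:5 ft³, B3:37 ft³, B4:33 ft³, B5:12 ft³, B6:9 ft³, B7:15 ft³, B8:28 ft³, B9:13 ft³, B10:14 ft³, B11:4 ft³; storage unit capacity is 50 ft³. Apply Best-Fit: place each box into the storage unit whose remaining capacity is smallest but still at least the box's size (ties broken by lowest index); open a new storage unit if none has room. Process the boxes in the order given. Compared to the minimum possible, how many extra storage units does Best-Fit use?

0

Best-Fit: [10,5,33] [37,12] [9,15,14] [28,13,4] → 4 storage units.
Total size 180 ft³; any packing needs at least ⌈180/50⌉ = 4 storage units.
So 4 is already optimal.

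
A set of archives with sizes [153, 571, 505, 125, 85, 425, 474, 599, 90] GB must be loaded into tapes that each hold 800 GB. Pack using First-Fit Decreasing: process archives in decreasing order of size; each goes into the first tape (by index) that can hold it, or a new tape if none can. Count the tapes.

Sorted descending: 599, 571, 505, 474, 425, 153, 125, 90, 85.
tape 1: place 599 GB, 201 GB left
tape 2: place 571 GB, 229 GB left
tape 3: place 505 GB, 295 GB left
tape 4: place 474 GB, 326 GB left
tape 5: place 425 GB, 375 GB left
tape 1: place 153 GB, 48 GB left
tape 2: place 125 GB, 104 GB left
tape 2: place 90 GB, 14 GB left
tape 3: place 85 GB, 210 GB left

5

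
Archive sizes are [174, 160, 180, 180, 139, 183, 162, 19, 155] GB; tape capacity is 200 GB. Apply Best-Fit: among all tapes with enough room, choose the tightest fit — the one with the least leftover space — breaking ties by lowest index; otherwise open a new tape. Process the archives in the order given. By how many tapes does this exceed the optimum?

0

Best-Fit: [174] [160] [180,19] [180] [139] [183] [162] [155] → 8 tapes.
8 archives exceed 100 GB (half the capacity), and no two of those can share a tape, so at least 8 tapes are needed.
So 8 is already optimal.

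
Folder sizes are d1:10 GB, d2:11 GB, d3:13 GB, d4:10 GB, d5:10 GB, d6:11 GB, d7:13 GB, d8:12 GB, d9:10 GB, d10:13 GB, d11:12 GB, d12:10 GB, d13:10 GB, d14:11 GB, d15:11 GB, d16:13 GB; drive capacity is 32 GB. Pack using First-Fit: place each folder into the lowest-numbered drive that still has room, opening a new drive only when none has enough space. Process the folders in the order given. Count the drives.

Put d1 (10 GB) in drive 1; 22 GB remain.
Put d2 (11 GB) in drive 1; 11 GB remain.
Put d3 (13 GB) in drive 2; 19 GB remain.
Put d4 (10 GB) in drive 1; 1 GB remain.
Put d5 (10 GB) in drive 2; 9 GB remain.
Put d6 (11 GB) in drive 3; 21 GB remain.
Put d7 (13 GB) in drive 3; 8 GB remain.
Put d8 (12 GB) in drive 4; 20 GB remain.
Put d9 (10 GB) in drive 4; 10 GB remain.
Put d10 (13 GB) in drive 5; 19 GB remain.
Put d11 (12 GB) in drive 5; 7 GB remain.
Put d12 (10 GB) in drive 4; 0 GB remain.
Put d13 (10 GB) in drive 6; 22 GB remain.
Put d14 (11 GB) in drive 6; 11 GB remain.
Put d15 (11 GB) in drive 6; 0 GB remain.
Put d16 (13 GB) in drive 7; 19 GB remain.
Final drives: [10,11,10] [13,10] [11,13] [12,10,10] [13,12] [10,11,11] [13].

7 drives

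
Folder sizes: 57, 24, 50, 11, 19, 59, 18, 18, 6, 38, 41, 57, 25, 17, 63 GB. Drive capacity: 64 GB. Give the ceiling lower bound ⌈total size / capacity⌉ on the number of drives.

Total size = 57 + 24 + 50 + 11 + 19 + 59 + 18 + 18 + 6 + 38 + 41 + 57 + 25 + 17 + 63 = 503 GB.
⌈503 / 64⌉ = 8.

8 drives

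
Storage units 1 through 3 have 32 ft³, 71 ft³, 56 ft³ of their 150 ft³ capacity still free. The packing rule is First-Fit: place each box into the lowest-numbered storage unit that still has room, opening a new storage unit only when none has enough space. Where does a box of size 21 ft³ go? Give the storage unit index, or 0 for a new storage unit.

Storage units with room: storage unit 1 (32 ft³), storage unit 2 (71 ft³), storage unit 3 (56 ft³).
The first with room is storage unit 1.

1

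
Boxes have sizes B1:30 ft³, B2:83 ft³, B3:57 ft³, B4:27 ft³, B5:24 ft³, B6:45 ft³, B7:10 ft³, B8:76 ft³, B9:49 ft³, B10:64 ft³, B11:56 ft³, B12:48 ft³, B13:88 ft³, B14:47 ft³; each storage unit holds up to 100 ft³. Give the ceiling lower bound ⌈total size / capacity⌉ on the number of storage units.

Total size = 30 + 83 + 57 + 27 + 24 + 45 + 10 + 76 + 49 + 64 + 56 + 48 + 88 + 47 = 704 ft³.
⌈704 / 100⌉ = 8.

8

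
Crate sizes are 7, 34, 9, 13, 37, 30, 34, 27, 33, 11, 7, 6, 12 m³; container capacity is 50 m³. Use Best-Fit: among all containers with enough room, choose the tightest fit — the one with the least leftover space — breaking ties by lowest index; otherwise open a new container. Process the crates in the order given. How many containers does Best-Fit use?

7 m³ → container 1 (remaining 43 m³)
34 m³ → container 1 (remaining 9 m³)
9 m³ → container 1 (remaining 0 m³)
13 m³ → container 2 (remaining 37 m³)
37 m³ → container 2 (remaining 0 m³)
30 m³ → container 3 (remaining 20 m³)
34 m³ → container 4 (remaining 16 m³)
27 m³ → container 5 (remaining 23 m³)
33 m³ → container 6 (remaining 17 m³)
11 m³ → container 4 (remaining 5 m³)
7 m³ → container 6 (remaining 10 m³)
6 m³ → container 6 (remaining 4 m³)
12 m³ → container 3 (remaining 8 m³)

6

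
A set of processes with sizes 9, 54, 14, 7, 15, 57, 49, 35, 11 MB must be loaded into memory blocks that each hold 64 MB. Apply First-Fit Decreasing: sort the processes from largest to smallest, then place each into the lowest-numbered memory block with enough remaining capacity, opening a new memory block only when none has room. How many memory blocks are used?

Sorted descending: 57, 54, 49, 35, 15, 14, 11, 9, 7.
memory block 1: place 57 MB, 7 MB left
memory block 2: place 54 MB, 10 MB left
memory block 3: place 49 MB, 15 MB left
memory block 4: place 35 MB, 29 MB left
memory block 3: place 15 MB, 0 MB left
memory block 4: place 14 MB, 15 MB left
memory block 4: place 11 MB, 4 MB left
memory block 2: place 9 MB, 1 MB left
memory block 1: place 7 MB, 0 MB left

4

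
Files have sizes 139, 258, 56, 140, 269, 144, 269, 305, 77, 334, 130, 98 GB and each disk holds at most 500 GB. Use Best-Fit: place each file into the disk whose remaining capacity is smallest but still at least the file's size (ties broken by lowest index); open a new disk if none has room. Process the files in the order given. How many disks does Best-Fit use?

5

Put 139 GB in disk 1; 361 GB remain.
Put 258 GB in disk 1; 103 GB remain.
Put 56 GB in disk 1; 47 GB remain.
Put 140 GB in disk 2; 360 GB remain.
Put 269 GB in disk 2; 91 GB remain.
Put 144 GB in disk 3; 356 GB remain.
Put 269 GB in disk 3; 87 GB remain.
Put 305 GB in disk 4; 195 GB remain.
Put 77 GB in disk 3; 10 GB remain.
Put 334 GB in disk 5; 166 GB remain.
Put 130 GB in disk 5; 36 GB remain.
Put 98 GB in disk 4; 97 GB remain.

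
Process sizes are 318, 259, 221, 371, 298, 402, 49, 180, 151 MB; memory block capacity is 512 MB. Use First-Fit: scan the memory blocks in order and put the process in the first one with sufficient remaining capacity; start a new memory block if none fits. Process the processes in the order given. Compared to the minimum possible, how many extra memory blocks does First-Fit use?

1

First-Fit: [318,49] [259,221] [371] [298,180] [402] [151] → 6 memory blocks.
Total size 2249 MB; any packing needs at least ⌈2249/512⌉ = 5 memory blocks.
An optimal packing achieves that bound: [402,49] [371] [318,180] [298,151] [259,221] → 5 memory blocks.
Excess: 6 − 5 = 1.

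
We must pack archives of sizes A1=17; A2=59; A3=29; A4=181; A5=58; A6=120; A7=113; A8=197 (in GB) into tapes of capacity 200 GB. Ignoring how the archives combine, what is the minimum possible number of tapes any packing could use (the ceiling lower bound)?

4 tapes

Total size = 17 + 59 + 29 + 181 + 58 + 120 + 113 + 197 = 774 GB.
⌈774 / 200⌉ = 4.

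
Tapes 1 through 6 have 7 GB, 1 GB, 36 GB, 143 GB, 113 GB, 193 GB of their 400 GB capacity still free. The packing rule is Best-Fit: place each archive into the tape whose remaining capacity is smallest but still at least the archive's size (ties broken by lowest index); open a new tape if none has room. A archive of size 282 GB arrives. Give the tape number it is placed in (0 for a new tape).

0

No tape has ≥ 282 GB free, so a new tape is opened.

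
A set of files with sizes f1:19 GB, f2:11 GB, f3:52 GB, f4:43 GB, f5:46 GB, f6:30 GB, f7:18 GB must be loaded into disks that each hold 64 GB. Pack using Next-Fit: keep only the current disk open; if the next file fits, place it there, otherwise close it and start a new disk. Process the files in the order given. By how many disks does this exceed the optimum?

Next-Fit: [19,11] [52] [43] [46] [30,18] → 5 disks.
Total size 219 GB; any packing needs at least ⌈219/64⌉ = 4 disks.
An optimal packing achieves that bound: [52,11] [46,18] [43,19] [30] → 4 disks.
Excess: 5 − 4 = 1.

1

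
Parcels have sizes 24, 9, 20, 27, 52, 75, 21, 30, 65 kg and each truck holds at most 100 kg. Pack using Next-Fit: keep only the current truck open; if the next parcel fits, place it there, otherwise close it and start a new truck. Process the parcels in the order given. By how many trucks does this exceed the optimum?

0

Next-Fit: [24,9,20,27] [52] [75,21] [30,65] → 4 trucks.
Total size 323 kg; any packing needs at least ⌈323/100⌉ = 4 trucks.
So 4 is already optimal.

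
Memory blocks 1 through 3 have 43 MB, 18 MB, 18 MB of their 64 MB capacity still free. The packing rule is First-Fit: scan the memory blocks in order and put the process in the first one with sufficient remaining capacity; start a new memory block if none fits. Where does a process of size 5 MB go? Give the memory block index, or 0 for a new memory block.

Memory blocks with room: memory block 1 (43 MB), memory block 2 (18 MB), memory block 3 (18 MB).
The first with room is memory block 1.

1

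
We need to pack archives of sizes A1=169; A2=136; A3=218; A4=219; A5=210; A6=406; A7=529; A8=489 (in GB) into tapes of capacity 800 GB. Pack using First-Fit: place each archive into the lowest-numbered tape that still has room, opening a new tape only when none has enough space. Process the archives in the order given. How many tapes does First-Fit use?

Put A1 (169 GB) in tape 1; 631 GB remain.
Put A2 (136 GB) in tape 1; 495 GB remain.
Put A3 (218 GB) in tape 1; 277 GB remain.
Put A4 (219 GB) in tape 1; 58 GB remain.
Put A5 (210 GB) in tape 2; 590 GB remain.
Put A6 (406 GB) in tape 2; 184 GB remain.
Put A7 (529 GB) in tape 3; 271 GB remain.
Put A8 (489 GB) in tape 4; 311 GB remain.
Final tapes: [169,136,218,219] [210,406] [529] [489].

4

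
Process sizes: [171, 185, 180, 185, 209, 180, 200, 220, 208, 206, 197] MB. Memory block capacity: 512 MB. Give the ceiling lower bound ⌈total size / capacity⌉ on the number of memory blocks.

5 memory blocks

Total size = 171 + 185 + 180 + 185 + 209 + 180 + 200 + 220 + 208 + 206 + 197 = 2141 MB.
⌈2141 / 512⌉ = 5.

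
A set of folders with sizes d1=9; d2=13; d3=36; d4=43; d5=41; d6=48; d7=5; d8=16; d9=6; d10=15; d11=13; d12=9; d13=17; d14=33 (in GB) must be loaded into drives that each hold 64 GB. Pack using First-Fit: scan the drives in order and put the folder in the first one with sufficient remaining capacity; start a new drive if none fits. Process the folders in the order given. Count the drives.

drive 1: place d1 (9 GB), 55 GB left
drive 1: place d2 (13 GB), 42 GB left
drive 1: place d3 (36 GB), 6 GB left
drive 2: place d4 (43 GB), 21 GB left
drive 3: place d5 (41 GB), 23 GB left
drive 4: place d6 (48 GB), 16 GB left
drive 1: place d7 (5 GB), 1 GB left
drive 2: place d8 (16 GB), 5 GB left
drive 3: place d9 (6 GB), 17 GB left
drive 3: place d10 (15 GB), 2 GB left
drive 4: place d11 (13 GB), 3 GB left
drive 5: place d12 (9 GB), 55 GB left
drive 5: place d13 (17 GB), 38 GB left
drive 5: place d14 (33 GB), 5 GB left

5 drives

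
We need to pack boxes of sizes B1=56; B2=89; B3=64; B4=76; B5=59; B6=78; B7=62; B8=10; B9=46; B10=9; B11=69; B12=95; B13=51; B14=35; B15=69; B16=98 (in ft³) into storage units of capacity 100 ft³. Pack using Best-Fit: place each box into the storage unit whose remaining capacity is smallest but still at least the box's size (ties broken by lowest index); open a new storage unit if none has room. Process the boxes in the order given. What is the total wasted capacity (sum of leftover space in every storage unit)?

234

Put B1 (56 ft³) in storage unit 1; 44 ft³ remain.
Put B2 (89 ft³) in storage unit 2; 11 ft³ remain.
Put B3 (64 ft³) in storage unit 3; 36 ft³ remain.
Put B4 (76 ft³) in storage unit 4; 24 ft³ remain.
Put B5 (59 ft³) in storage unit 5; 41 ft³ remain.
Put B6 (78 ft³) in storage unit 6; 22 ft³ remain.
Put B7 (62 ft³) in storage unit 7; 38 ft³ remain.
Put B8 (10 ft³) in storage unit 2; 1 ft³ remain.
Put B9 (46 ft³) in storage unit 8; 54 ft³ remain.
Put B10 (9 ft³) in storage unit 6; 13 ft³ remain.
Put B11 (69 ft³) in storage unit 9; 31 ft³ remain.
Put B12 (95 ft³) in storage unit 10; 5 ft³ remain.
Put B13 (51 ft³) in storage unit 8; 3 ft³ remain.
Put B14 (35 ft³) in storage unit 3; 1 ft³ remain.
Put B15 (69 ft³) in storage unit 11; 31 ft³ remain.
Put B16 (98 ft³) in storage unit 12; 2 ft³ remain.
12 storage units × 100 ft³ = 1200 ft³; used 966 ft³; unused 234 ft³.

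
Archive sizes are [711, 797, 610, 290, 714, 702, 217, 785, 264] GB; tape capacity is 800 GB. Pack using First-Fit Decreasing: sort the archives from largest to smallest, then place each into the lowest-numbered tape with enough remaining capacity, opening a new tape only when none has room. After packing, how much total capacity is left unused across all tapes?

510

Sorted descending: 797, 785, 714, 711, 702, 610, 290, 264, 217.
Put 797 GB in tape 1; 3 GB remain.
Put 785 GB in tape 2; 15 GB remain.
Put 714 GB in tape 3; 86 GB remain.
Put 711 GB in tape 4; 89 GB remain.
Put 702 GB in tape 5; 98 GB remain.
Put 610 GB in tape 6; 190 GB remain.
Put 290 GB in tape 7; 510 GB remain.
Put 264 GB in tape 7; 246 GB remain.
Put 217 GB in tape 7; 29 GB remain.
7 tapes × 800 GB = 5600 GB; used 5090 GB; unused 510 GB.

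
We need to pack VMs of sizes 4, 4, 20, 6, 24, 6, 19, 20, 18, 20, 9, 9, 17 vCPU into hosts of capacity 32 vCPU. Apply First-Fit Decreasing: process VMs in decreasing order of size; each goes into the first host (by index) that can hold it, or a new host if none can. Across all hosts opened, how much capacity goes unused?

48

Sorted descending: 24, 20, 20, 20, 19, 18, 17, 9, 9, 6, 6, 4, 4.
Put 24 vCPU in host 1; 8 vCPU remain.
Put 20 vCPU in host 2; 12 vCPU remain.
Put 20 vCPU in host 3; 12 vCPU remain.
Put 20 vCPU in host 4; 12 vCPU remain.
Put 19 vCPU in host 5; 13 vCPU remain.
Put 18 vCPU in host 6; 14 vCPU remain.
Put 17 vCPU in host 7; 15 vCPU remain.
Put 9 vCPU in host 2; 3 vCPU remain.
Put 9 vCPU in host 3; 3 vCPU remain.
Put 6 vCPU in host 1; 2 vCPU remain.
Put 6 vCPU in host 4; 6 vCPU remain.
Put 4 vCPU in host 4; 2 vCPU remain.
Put 4 vCPU in host 5; 9 vCPU remain.
7 hosts × 32 vCPU = 224 vCPU; used 176 vCPU; unused 48 vCPU.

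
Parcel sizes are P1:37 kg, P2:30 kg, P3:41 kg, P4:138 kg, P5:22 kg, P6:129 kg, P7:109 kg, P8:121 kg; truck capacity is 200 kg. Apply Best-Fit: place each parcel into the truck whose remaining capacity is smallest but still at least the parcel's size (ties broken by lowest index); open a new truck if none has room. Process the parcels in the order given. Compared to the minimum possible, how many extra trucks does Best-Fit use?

Best-Fit: [37,30,41] [138,22] [129] [109] [121] → 5 trucks.
Total size 627 kg; any packing needs at least ⌈627/200⌉ = 4 trucks.
An optimal packing achieves that bound: [138,41] [129,37,30] [121,22] [109] → 4 trucks.
Excess: 5 − 4 = 1.

1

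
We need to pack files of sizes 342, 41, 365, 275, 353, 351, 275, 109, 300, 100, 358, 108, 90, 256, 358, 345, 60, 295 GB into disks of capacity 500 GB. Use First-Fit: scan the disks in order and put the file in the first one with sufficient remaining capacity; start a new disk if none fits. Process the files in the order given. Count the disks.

disk 1: place 342 GB, 158 GB left
disk 1: place 41 GB, 117 GB left
disk 2: place 365 GB, 135 GB left
disk 3: place 275 GB, 225 GB left
disk 4: place 353 GB, 147 GB left
disk 5: place 351 GB, 149 GB left
disk 6: place 275 GB, 225 GB left
disk 1: place 109 GB, 8 GB left
disk 7: place 300 GB, 200 GB left
disk 2: place 100 GB, 35 GB left
disk 8: place 358 GB, 142 GB left
disk 3: place 108 GB, 117 GB left
disk 3: place 90 GB, 27 GB left
disk 9: place 256 GB, 244 GB left
disk 10: place 358 GB, 142 GB left
disk 11: place 345 GB, 155 GB left
disk 4: place 60 GB, 87 GB left
disk 12: place 295 GB, 205 GB left

12 disks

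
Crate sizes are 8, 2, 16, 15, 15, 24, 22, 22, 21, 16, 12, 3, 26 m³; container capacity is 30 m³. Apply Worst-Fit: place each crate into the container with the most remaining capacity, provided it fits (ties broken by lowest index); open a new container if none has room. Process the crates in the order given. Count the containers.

8 m³ → container 1 (remaining 22 m³)
2 m³ → container 1 (remaining 20 m³)
16 m³ → container 1 (remaining 4 m³)
15 m³ → container 2 (remaining 15 m³)
15 m³ → container 2 (remaining 0 m³)
24 m³ → container 3 (remaining 6 m³)
22 m³ → container 4 (remaining 8 m³)
22 m³ → container 5 (remaining 8 m³)
21 m³ → container 6 (remaining 9 m³)
16 m³ → container 7 (remaining 14 m³)
12 m³ → container 7 (remaining 2 m³)
3 m³ → container 6 (remaining 6 m³)
26 m³ → container 8 (remaining 4 m³)
Final containers: [8,2,16] [15,15] [24] [22] [22] [21,3] [16,12] [26].

8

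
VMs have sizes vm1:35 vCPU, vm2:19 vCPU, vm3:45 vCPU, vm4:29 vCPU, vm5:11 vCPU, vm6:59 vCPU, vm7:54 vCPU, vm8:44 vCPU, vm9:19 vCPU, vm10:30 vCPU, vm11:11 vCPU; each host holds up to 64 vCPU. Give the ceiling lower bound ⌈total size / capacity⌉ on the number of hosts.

Total size = 35 + 19 + 45 + 29 + 11 + 59 + 54 + 44 + 19 + 30 + 11 = 356 vCPU.
⌈356 / 64⌉ = 6.

6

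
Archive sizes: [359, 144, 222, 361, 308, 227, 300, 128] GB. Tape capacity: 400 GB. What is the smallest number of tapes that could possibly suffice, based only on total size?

6

Total size = 359 + 144 + 222 + 361 + 308 + 227 + 300 + 128 = 2049 GB.
⌈2049 / 400⌉ = 6.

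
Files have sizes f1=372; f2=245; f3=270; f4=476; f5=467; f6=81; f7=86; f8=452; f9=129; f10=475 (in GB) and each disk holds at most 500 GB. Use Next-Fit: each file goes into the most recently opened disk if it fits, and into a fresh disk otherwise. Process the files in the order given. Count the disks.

Put f1 (372 GB) in disk 1; 128 GB remain.
Put f2 (245 GB) in disk 2; 255 GB remain.
Put f3 (270 GB) in disk 3; 230 GB remain.
Put f4 (476 GB) in disk 4; 24 GB remain.
Put f5 (467 GB) in disk 5; 33 GB remain.
Put f6 (81 GB) in disk 6; 419 GB remain.
Put f7 (86 GB) in disk 6; 333 GB remain.
Put f8 (452 GB) in disk 7; 48 GB remain.
Put f9 (129 GB) in disk 8; 371 GB remain.
Put f10 (475 GB) in disk 9; 25 GB remain.

9 disks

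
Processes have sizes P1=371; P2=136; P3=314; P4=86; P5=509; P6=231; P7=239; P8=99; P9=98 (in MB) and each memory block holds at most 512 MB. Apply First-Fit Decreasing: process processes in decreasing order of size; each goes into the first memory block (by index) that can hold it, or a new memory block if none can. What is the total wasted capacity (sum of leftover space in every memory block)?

Sorted descending: 509, 371, 314, 239, 231, 136, 99, 98, 86.
509 MB → memory block 1 (remaining 3 MB)
371 MB → memory block 2 (remaining 141 MB)
314 MB → memory block 3 (remaining 198 MB)
239 MB → memory block 4 (remaining 273 MB)
231 MB → memory block 4 (remaining 42 MB)
136 MB → memory block 2 (remaining 5 MB)
99 MB → memory block 3 (remaining 99 MB)
98 MB → memory block 3 (remaining 1 MB)
86 MB → memory block 5 (remaining 426 MB)
5 memory blocks × 512 MB = 2560 MB; used 2083 MB; unused 477 MB.

477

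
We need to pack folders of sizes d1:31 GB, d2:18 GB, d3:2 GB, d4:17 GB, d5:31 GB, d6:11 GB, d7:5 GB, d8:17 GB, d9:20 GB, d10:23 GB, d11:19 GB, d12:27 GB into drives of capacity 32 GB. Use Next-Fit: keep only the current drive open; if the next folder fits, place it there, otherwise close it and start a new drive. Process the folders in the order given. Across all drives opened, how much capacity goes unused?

99

d1 (31 GB) → drive 1 (remaining 1 GB)
d2 (18 GB) → drive 2 (remaining 14 GB)
d3 (2 GB) → drive 2 (remaining 12 GB)
d4 (17 GB) → drive 3 (remaining 15 GB)
d5 (31 GB) → drive 4 (remaining 1 GB)
d6 (11 GB) → drive 5 (remaining 21 GB)
d7 (5 GB) → drive 5 (remaining 16 GB)
d8 (17 GB) → drive 6 (remaining 15 GB)
d9 (20 GB) → drive 7 (remaining 12 GB)
d10 (23 GB) → drive 8 (remaining 9 GB)
d11 (19 GB) → drive 9 (remaining 13 GB)
d12 (27 GB) → drive 10 (remaining 5 GB)
10 drives × 32 GB = 320 GB; used 221 GB; unused 99 GB.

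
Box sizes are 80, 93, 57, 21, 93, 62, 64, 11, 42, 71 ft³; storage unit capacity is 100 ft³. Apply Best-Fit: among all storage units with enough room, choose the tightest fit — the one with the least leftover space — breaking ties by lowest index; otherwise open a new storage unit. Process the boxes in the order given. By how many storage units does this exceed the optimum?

Best-Fit: [80,11] [93] [57,21] [93] [62] [64] [42] [71] → 8 storage units.
7 boxes exceed 50 ft³ (half the capacity), and no two of those can share a storage unit, so at least 7 storage units are needed.
An optimal packing achieves that bound: [93] [93] [80,11] [71,21] [64] [62] [57,42] → 7 storage units.
Excess: 8 − 7 = 1.

1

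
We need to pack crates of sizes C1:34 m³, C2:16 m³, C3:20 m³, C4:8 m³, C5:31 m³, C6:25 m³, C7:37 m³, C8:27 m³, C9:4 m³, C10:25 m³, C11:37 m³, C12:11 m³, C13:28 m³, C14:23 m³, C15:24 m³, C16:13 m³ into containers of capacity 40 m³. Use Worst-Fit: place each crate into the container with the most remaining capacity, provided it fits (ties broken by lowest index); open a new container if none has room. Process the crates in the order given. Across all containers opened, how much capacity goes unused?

container 1: place C1 (34 m³), 6 m³ left
container 2: place C2 (16 m³), 24 m³ left
container 2: place C3 (20 m³), 4 m³ left
container 3: place C4 (8 m³), 32 m³ left
container 3: place C5 (31 m³), 1 m³ left
container 4: place C6 (25 m³), 15 m³ left
container 5: place C7 (37 m³), 3 m³ left
container 6: place C8 (27 m³), 13 m³ left
container 4: place C9 (4 m³), 11 m³ left
container 7: place C10 (25 m³), 15 m³ left
container 8: place C11 (37 m³), 3 m³ left
container 7: place C12 (11 m³), 4 m³ left
container 9: place C13 (28 m³), 12 m³ left
container 10: place C14 (23 m³), 17 m³ left
container 11: place C15 (24 m³), 16 m³ left
container 10: place C16 (13 m³), 4 m³ left
11 containers × 40 m³ = 440 m³; used 363 m³; unused 77 m³.

77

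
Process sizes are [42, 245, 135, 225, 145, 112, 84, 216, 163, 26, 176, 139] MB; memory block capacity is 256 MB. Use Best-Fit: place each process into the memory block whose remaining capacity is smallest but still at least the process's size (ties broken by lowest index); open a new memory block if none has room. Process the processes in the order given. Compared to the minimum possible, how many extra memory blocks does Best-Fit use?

Best-Fit: [42,135] [245] [225] [145,84,26] [112,139] [216] [163] [176] → 8 memory blocks.
8 processes exceed 128 MB (half the capacity), and no two of those can share a memory block, so at least 8 memory blocks are needed.
So 8 is already optimal.

0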